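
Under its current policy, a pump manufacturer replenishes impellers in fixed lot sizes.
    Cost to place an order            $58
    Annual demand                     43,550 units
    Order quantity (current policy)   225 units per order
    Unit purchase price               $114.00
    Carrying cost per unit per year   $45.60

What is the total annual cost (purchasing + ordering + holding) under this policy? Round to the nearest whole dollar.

$4,981,056

Orders/yr = 43,550/225 = 193.556; ordering cost = 193.556 × $58 = $11,226.22
Average inventory = 225/2 = 112.5; holding cost = 112.5 × $45.6 = $5,130.00
Purchase cost = D·C = 43,550 × 114 = $4,964,700.00
Total = $11,226.22 + $5,130.00 + $4,964,700.00 = $4,981,056.22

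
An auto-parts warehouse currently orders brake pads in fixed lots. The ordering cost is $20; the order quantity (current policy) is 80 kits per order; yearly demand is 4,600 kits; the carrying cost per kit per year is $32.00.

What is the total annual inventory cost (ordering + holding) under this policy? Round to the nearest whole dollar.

Orders/yr = 4,600/80 = 57.500; ordering cost = 57.500 × $20 = $1,150.00
Average inventory = 80/2 = 40; holding cost = 40 × $32 = $1,280.00
Total = $1,150.00 + $1,280.00 = $2,430.00

$2,430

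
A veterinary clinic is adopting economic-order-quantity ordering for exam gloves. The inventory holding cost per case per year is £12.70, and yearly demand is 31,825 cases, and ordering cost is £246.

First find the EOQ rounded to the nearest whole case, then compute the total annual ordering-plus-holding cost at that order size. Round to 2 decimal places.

£14,101.61

2DS/H = 2·31,825·246/12.7 = 1,232,905.51
EOQ = √1,232,905.51 ≈ 1,110.36 → Q = 1,110 cases
Ordering: D/Q × S = 31,825/1,110 × £246 = £7,053.11
Holding:  Q/2 × H = 1,110/2 × £12.7 = £7,048.50
Total = £7,053.11 + £7,048.50 = £14,101.61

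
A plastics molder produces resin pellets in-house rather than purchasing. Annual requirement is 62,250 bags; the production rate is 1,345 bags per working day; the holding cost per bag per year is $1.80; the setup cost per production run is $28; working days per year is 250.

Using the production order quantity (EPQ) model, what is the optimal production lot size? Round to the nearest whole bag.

1,542 bags

Daily demand d = 62,250/250 = 249.000; p = 1345; 1 − d/p = 0.81487
EPQ = √(2DS / (H(1 − d/p)))
    = √(2 × 62,250 × 28 / (1.8 × 0.81487)) ≈ 1,541.64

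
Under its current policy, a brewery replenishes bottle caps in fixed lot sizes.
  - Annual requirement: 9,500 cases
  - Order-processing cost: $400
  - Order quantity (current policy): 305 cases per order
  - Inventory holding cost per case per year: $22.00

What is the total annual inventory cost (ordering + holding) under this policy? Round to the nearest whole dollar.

Ordering: D/Q × S = 9,500/305 × $400 = $12,459.02
Holding:  Q/2 × H = 305/2 × $22 = $3,355.00
Total = $12,459.02 + $3,355.00 = $15,814.02

$15,814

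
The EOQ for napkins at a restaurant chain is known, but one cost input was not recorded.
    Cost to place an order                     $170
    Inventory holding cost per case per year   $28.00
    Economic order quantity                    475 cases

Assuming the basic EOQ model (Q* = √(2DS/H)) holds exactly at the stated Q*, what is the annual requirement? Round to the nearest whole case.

18,581 cases per year

From Q* = √(2DS/H) ⇒ Q*² = 2DS/H.
D = Q²H / (2S) = 475² × 28 / (2 × 170) = 18,580.88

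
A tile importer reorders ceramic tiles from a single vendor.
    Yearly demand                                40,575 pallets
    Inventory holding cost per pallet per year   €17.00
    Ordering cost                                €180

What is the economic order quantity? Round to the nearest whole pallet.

927 pallets

Q* = √(2·D·S / H) = √(2·40,575·180 / 17) = √859,235.3 ≈ 926.95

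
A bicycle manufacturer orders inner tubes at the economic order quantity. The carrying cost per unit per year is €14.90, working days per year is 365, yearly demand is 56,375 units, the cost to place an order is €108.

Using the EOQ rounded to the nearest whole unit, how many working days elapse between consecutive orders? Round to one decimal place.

5.9 days

Optimal lot size Q* = (2 × 56,375 × €108 / €14.9)^½ ≈ 904.02 → Q = 904 units
Cycle time = (working days × Q)/D = (365 × 904) / 56,375 = 5.853 days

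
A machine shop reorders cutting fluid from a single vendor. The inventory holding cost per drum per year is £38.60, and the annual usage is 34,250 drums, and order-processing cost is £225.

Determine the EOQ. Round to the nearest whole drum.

632 drums

2DS/H = 2·34,250·225/38.6 = 399,287.56
EOQ = √399,287.56 ≈ 631.89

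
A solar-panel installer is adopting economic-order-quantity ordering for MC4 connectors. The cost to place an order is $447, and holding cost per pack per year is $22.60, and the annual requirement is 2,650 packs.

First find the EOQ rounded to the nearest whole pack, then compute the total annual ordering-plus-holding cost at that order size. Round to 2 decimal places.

$7,317.22

2DS/H = 2·2,650·447/22.6 = 104,827.43
EOQ = √104,827.43 ≈ 323.77 → Q = 324 packs
Orders/yr = 2,650/324 = 8.179; ordering cost = 8.179 × $447 = $3,656.02
Average inventory = 324/2 = 162; holding cost = 162 × $22.6 = $3,661.20
Total = $3,656.02 + $3,661.20 = $7,317.22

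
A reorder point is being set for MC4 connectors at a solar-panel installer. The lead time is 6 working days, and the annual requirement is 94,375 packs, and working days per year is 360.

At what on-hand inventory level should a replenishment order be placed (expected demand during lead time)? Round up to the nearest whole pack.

1,573 packs

Daily demand d = 94,375 / 360 = 262.153 packs/day
Demand during lead time = 262.153 × 6 = 1,572.92
Reorder point = 1,572.92 → round up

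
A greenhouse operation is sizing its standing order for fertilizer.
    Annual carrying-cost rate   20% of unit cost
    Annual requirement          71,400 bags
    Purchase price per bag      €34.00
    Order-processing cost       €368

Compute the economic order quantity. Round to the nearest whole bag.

H = i·C = 0.2 × €34 = €6.8000 per bag-year
Q* = √(2·D·S / H) = √(2·71,400·368 / 6.8) = √7,728,000.0 ≈ 2,779.93

2,780 bags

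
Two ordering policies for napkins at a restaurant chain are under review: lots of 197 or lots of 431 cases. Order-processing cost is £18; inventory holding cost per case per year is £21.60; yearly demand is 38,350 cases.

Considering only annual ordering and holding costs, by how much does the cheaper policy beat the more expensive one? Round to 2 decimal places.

TC(Q) = (D/Q)S + (Q/2)H
TC(197) = (38,350/197)×18 + (197/2)×21.6 = £5,631.66
TC(431) = (38,350/431)×18 + (431/2)×21.6 = £6,256.42
|ΔTC| = |£5,631.66 − £6,256.42| = £624.76

£624.76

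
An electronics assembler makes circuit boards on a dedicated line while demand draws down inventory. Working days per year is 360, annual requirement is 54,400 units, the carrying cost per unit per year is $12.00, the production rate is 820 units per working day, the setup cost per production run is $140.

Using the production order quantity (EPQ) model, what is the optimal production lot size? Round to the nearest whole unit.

1,247 units

Daily demand d = 54,400/360 = 151.111; p = 820; 1 − d/p = 0.81572
EPQ = √(2DS / (H(1 − d/p)))
    = √(2 × 54,400 × 140 / (12 × 0.81572)) ≈ 1,247.43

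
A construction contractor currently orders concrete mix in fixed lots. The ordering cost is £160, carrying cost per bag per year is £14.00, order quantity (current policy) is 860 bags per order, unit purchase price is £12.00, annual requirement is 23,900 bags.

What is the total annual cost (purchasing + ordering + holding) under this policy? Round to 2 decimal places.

£297,266.51

Ordering: D/Q × S = 23,900/860 × £160 = £4,446.51
Holding:  Q/2 × H = 860/2 × £14 = £6,020.00
Purchase cost = D·C = 23,900 × 12 = £286,800.00
Total = £4,446.51 + £6,020.00 + £286,800.00 = £297,266.51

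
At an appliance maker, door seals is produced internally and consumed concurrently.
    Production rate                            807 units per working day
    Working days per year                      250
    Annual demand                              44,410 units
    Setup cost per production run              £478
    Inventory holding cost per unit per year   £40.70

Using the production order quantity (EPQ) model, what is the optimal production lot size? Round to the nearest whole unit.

d = 44,410/250 = 177.6400 units/day;  effective holding cost H(1 − d/p) = 40.7·(1 − 177.6400/807) = 31.74096
Q* = √(2DS / H_eff) = √(2·44,410·478 / 31.74096) ≈ 1,156.54

1,157 units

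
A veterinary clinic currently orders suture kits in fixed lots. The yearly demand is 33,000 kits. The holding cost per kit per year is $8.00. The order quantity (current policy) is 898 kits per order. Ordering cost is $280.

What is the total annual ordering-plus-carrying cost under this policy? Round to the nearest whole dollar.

$13,882

Annual ordering cost = (D/Q)·S = (33,000/898) × 280 = $10,289.53
Annual holding cost  = (Q/2)·H = (898/2) × 8 = $3,592.00
Total = $10,289.53 + $3,592.00 = $13,881.53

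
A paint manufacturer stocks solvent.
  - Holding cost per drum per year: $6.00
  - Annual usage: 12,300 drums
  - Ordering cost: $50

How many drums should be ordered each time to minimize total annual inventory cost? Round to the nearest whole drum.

453 drums

2DS/H = 2·12,300·50/6 = 205,000.00
EOQ = √205,000.00 ≈ 452.77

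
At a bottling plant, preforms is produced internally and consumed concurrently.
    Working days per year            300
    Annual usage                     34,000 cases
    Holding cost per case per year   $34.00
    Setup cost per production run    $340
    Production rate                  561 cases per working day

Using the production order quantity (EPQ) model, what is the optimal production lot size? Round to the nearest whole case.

923 cases

d = 34,000/300 = 113.3333 cases/day;  effective holding cost H(1 − d/p) = 34·(1 − 113.3333/561) = 27.13131
Q* = √(2DS / H_eff) = √(2·34,000·340 / 27.13131) ≈ 923.12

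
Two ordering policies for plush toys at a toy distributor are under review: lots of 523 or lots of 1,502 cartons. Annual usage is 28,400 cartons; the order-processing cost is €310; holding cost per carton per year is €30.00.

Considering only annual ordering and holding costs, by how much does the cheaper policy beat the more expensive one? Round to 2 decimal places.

€3,712.87

For each Q, cost = (D/Q)·S + (Q/2)·H.
TC(523) = (28,400/523)×310 + (523/2)×30 = €24,678.65
TC(1,502) = (28,400/1,502)×310 + (1,502/2)×30 = €28,391.52
Cheaper: Q = 523.  Difference = €3,712.87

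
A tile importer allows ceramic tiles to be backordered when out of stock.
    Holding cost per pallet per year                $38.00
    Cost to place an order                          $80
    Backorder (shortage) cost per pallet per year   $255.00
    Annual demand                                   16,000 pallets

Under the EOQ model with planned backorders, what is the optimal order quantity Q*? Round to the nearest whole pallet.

278 pallets

Basic EOQ = √(2·16,000·80/38) = 259.554
Backorder adjustment √((H+b)/b) = √((38+255)/255) = 1.0719
Q* = 259.554 × 1.0719 ≈ 278.22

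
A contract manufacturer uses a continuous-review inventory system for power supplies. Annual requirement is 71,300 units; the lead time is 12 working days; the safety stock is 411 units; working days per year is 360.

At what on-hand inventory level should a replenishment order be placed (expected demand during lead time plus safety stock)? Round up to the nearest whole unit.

2,788 units

Daily demand d = 71,300 / 360 = 198.056 units/day
Demand during lead time = 198.056 × 12 = 2,376.67
Reorder point = 2,376.67 + 411 = 2,787.67 → round up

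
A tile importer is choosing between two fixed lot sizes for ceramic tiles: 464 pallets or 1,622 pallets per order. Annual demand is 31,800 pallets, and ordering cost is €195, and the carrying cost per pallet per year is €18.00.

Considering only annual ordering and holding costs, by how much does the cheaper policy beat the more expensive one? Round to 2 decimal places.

TC(Q) = (D/Q)S + (Q/2)H
TC(464) = (31,800/464)×195 + (464/2)×18 = €17,540.22
TC(1,622) = (31,800/1,622)×195 + (1,622/2)×18 = €18,421.06
Cheaper: Q = 464.  Difference = €880.83

€880.83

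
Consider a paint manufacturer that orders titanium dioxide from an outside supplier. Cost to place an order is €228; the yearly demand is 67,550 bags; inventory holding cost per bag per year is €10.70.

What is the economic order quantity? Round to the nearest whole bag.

1,697 bags

Optimal lot size Q* = (2 × 67,550 × €228 / €10.7)^½ ≈ 1,696.69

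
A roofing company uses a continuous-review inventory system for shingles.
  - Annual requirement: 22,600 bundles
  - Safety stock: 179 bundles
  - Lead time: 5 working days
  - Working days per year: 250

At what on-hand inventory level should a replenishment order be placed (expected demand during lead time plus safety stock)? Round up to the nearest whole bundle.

631 bundles

Daily demand d = 22,600 / 250 = 90.400 bundles/day
Demand during lead time = 90.400 × 5 = 452.00
Reorder point = 452.00 + 179 = 631.00 → round up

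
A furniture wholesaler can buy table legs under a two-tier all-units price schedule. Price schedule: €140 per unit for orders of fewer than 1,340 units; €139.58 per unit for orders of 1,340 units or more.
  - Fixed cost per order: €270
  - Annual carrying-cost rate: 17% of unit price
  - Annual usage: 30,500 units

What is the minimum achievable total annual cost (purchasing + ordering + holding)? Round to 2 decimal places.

€4,279,233.68

H₁ = 17%×€140 = €23.8000;  H₂ = 17%×€139.58 = €23.7286
EOQ₁ = √(2×30,500×270/23.8000) = 831.88  (< 1,340, feasible at tier 1)
EOQ₂ = √(2×30,500×270/23.7286) = 833.13  (< 1,340 → use Q = 1,340 at tier-2 price)
TC(tier 1 (EOQ₁), Q≈831.9) = €4,289,798.64
TC(tier 2, Q≈1,340.0) = €4,279,233.68
Minimum at tier 2: €4,279,233.68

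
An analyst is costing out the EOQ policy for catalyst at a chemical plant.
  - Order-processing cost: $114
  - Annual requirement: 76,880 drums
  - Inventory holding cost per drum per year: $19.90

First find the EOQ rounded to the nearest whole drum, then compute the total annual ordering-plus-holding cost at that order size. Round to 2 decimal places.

Optimal lot size Q* = (2 × 76,880 × $114 / $19.9)^½ ≈ 938.53 → Q = 939 drums
Ordering: D/Q × S = 76,880/939 × $114 = $9,333.67
Holding:  Q/2 × H = 939/2 × $19.9 = $9,343.05
Total = $9,333.67 + $9,343.05 = $18,676.72

$18,676.72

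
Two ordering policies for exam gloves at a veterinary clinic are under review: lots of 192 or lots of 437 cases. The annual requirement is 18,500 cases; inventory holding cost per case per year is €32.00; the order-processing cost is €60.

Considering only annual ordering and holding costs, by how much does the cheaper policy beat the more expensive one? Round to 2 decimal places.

€678.80

TC(Q) = (D/Q)S + (Q/2)H
TC(192) = (18,500/192)×60 + (192/2)×32 = €8,853.25
TC(437) = (18,500/437)×60 + (437/2)×32 = €9,532.05
Cheaper: Q = 192.  Difference = €678.80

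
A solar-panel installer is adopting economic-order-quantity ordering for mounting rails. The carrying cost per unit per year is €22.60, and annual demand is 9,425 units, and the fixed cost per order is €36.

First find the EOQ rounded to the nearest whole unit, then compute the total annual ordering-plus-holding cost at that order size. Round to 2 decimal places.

Optimal lot size Q* = (2 × 9,425 × €36 / €22.6)^½ ≈ 173.28 → Q = 173 units
Orders/yr = 9,425/173 = 54.480; ordering cost = 54.480 × €36 = €1,961.27
Average inventory = 173/2 = 86.5; holding cost = 86.5 × €22.6 = €1,954.90
Total = €1,961.27 + €1,954.90 = €3,916.17

€3,916.17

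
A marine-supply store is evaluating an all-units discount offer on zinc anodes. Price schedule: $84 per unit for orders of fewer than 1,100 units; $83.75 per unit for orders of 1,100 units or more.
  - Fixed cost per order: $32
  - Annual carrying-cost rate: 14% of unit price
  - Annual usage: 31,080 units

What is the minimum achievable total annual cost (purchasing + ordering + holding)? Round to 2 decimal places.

$2,610,302.90

H₁ = 14%×$84 = $11.7600;  H₂ = 14%×$83.75 = $11.7250
EOQ₁ = √(2×31,080×32/11.7600) = 411.27  (< 1,100, feasible at tier 1)
EOQ₂ = √(2×31,080×32/11.7250) = 411.88  (< 1,100 → use Q = 1,100 at tier-2 price)
TC(tier 1 (EOQ₁), Q≈411.3) = $2,615,556.53
TC(tier 2, Q≈1,100.0) = $2,610,302.90
Minimum at tier 2: $2,610,302.90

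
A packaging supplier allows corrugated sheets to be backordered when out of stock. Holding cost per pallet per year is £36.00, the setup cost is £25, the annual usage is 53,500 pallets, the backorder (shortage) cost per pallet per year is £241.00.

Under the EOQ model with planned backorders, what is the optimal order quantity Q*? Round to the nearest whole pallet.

292 pallets

Basic EOQ = √(2·53,500·25/36) = 272.590
Backorder adjustment √((H+b)/b) = √((36+241)/241) = 1.0721
Q* = 272.590 × 1.0721 ≈ 292.24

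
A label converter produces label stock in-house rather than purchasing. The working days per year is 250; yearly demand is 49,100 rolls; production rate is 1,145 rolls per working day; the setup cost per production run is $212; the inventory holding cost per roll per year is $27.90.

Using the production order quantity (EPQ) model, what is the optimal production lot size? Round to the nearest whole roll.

d = 49,100/250 = 196.4000 rolls/day;  effective holding cost H(1 − d/p) = 27.9·(1 − 196.4000/1145) = 23.11436
Q* = √(2DS / H_eff) = √(2·49,100·212 / 23.11436) ≈ 949.04

949 rolls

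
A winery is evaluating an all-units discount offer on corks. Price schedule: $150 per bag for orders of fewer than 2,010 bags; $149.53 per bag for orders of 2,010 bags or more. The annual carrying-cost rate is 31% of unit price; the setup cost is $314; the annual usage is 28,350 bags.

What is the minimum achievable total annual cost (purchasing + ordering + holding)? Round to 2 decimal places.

$4,281,272.85

H₁ = 31%×$150 = $46.5000;  H₂ = 31%×$149.53 = $46.3543
EOQ₁ = √(2×28,350×314/46.5000) = 618.77  (< 2,010, feasible at tier 1)
EOQ₂ = √(2×28,350×314/46.3543) = 619.74  (< 2,010 → use Q = 2,010 at tier-2 price)
TC(tier 1 (EOQ₁), Q≈618.8) = $4,281,272.85
TC(tier 2, Q≈2,010.0) = $4,290,190.38
Minimum at tier 1 (EOQ₁): $4,281,272.85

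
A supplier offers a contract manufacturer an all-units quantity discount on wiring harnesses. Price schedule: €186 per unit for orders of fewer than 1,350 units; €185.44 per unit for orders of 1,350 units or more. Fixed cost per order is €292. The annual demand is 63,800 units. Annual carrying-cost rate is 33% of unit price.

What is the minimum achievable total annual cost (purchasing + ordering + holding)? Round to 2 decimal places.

€11,886,178.46

H₁ = 33%×€186 = €61.3800;  H₂ = 33%×€185.44 = €61.1952
EOQ₁ = √(2×63,800×292/61.3800) = 779.12  (< 1,350, feasible at tier 1)
EOQ₂ = √(2×63,800×292/61.1952) = 780.29  (< 1,350 → use Q = 1,350 at tier-2 price)
TC(tier 1 (EOQ₁), Q≈779.1) = €11,914,622.27
TC(tier 2, Q≈1,350.0) = €11,886,178.46
Minimum at tier 2: €11,886,178.46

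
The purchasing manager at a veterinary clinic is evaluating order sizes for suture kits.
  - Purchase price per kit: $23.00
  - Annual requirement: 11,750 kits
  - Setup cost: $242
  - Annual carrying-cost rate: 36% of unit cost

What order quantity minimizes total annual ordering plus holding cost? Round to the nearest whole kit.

829 kits

Holding cost per kit per year: H = 36% × $23 = $8.2800
Optimal lot size Q* = (2 × 11,750 × $242 / $8.28)^½ ≈ 828.76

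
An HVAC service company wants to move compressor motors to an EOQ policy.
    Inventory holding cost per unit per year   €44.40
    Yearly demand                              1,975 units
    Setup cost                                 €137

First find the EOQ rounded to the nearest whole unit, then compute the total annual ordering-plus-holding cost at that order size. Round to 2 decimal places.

€4,901.77

2DS/H = 2·1,975·137/44.4 = 12,188.06
EOQ = √12,188.06 ≈ 110.40 → Q = 110 units
Orders/yr = 1,975/110 = 17.955; ordering cost = 17.955 × €137 = €2,459.77
Average inventory = 110/2 = 55; holding cost = 55 × €44.4 = €2,442.00
Total = €2,459.77 + €2,442.00 = €4,901.77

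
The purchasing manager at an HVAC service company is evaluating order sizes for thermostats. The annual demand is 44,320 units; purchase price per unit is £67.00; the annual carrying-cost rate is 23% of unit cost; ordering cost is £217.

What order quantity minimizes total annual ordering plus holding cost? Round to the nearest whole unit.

H = i·C = 0.23 × £67 = £15.4100 per unit-year
Optimal lot size Q* = (2 × 44,320 × £217 / £15.41)^½ ≈ 1,117.23

1,117 units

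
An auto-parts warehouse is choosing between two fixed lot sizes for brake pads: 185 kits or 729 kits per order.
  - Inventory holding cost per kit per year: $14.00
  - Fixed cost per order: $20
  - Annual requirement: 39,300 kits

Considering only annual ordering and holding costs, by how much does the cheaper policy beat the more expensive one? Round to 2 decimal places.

Annual cost at Q: ordering D·S/Q plus holding Q·H/2.
TC(185) = (39,300/185)×20 + (185/2)×14 = $5,543.65
TC(729) = (39,300/729)×20 + (729/2)×14 = $6,181.19
Cheaper: Q = 185.  Difference = $637.54

$637.54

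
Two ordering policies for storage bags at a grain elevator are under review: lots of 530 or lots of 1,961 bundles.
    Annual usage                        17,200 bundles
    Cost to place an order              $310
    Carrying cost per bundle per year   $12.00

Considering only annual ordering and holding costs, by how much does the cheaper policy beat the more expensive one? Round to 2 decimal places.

$1,244.64

For each Q, cost = (D/Q)·S + (Q/2)·H.
TC(530) = (17,200/530)×310 + (530/2)×12 = $13,240.38
TC(1,961) = (17,200/1,961)×310 + (1,961/2)×12 = $14,485.02
Cheaper: Q = 530.  Difference = $1,244.64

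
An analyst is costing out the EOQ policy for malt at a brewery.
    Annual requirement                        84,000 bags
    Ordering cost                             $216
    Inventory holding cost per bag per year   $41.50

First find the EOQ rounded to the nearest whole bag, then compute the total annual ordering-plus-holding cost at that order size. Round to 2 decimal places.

Optimal lot size Q* = (2 × 84,000 × $216 / $41.5)^½ ≈ 935.10 → Q = 935 bags
Orders/yr = 84,000/935 = 89.840; ordering cost = 89.840 × $216 = $19,405.35
Average inventory = 935/2 = 467.5; holding cost = 467.5 × $41.5 = $19,401.25
Total = $19,405.35 + $19,401.25 = $38,806.60

$38,806.60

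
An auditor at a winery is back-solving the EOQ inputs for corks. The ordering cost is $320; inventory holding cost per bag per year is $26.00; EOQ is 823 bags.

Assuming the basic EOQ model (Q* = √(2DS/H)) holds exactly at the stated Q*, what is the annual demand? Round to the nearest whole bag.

27,516 bags per year

Since Q* = (2DS/H)^½, squaring gives Q*²·H = 2DS.
D = Q²H / (2S) = 823² × 26 / (2 × 320) = 27,516.49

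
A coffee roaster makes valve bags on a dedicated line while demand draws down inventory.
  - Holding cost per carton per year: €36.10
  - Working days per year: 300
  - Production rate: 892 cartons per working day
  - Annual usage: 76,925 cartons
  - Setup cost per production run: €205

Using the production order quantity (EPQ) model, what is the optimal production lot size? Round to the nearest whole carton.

1,107 cartons

Daily demand d = 76,925/300 = 256.417; p = 892; 1 − d/p = 0.71254
EPQ = √(2DS / (H(1 − d/p)))
    = √(2 × 76,925 × 205 / (36.1 × 0.71254)) ≈ 1,107.31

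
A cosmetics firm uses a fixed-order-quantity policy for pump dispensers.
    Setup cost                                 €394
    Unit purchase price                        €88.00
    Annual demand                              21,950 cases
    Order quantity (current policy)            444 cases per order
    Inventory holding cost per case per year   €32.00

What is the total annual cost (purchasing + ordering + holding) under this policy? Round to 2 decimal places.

Annual ordering cost = (D/Q)·S = (21,950/444) × 394 = €19,478.15
Annual holding cost  = (Q/2)·H = (444/2) × 32 = €7,104.00
Purchase cost = D·C = 21,950 × 88 = €1,931,600.00
Total = €19,478.15 + €7,104.00 + €1,931,600.00 = €1,958,182.15

€1,958,182.15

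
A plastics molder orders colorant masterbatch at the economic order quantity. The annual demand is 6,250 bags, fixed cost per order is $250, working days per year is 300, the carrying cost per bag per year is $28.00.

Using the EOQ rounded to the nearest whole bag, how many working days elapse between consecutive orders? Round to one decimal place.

Q* = √(2·D·S / H) = √(2·6,250·250 / 28) = √111,607.1 ≈ 334.08 → Q = 334 bags
Days between orders = 300 / (D/Q) = 300 / 18.713 ≈ 16.032

16.0 days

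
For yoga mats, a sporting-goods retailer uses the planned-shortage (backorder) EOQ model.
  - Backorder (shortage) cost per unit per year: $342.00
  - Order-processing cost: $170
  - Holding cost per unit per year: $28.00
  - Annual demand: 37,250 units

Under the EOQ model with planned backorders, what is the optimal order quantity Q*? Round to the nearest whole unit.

Q* = √(2DS/H) · √((H + b)/b)
   = √(2 × 37,250 × 170 / 28) · √((28 + 342) / 342)
   = 672.548 × 1.0401 ≈ 699.54

700 units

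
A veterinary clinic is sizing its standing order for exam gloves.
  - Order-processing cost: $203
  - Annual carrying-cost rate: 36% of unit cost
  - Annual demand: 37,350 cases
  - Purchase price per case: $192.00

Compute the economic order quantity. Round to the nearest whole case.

468 cases

Holding cost per case per year: H = 36% × $192 = $69.1200
2DS/H = 2·37,350·203/69.12 = 219,388.02
EOQ = √219,388.02 ≈ 468.39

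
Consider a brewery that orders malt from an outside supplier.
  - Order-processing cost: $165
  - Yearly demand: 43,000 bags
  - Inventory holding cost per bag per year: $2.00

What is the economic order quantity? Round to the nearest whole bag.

Optimal lot size Q* = (2 × 43,000 × $165 / $2)^½ ≈ 2,663.64

2,664 bags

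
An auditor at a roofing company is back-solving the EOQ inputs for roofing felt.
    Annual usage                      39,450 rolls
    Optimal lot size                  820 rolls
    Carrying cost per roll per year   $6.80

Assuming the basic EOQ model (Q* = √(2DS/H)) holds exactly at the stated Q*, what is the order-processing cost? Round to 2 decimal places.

EOQ relation: Q² = 2DS/H, so rearrange for the unknown.
S = Q²H / (2D) = 820² × 6.8 / (2 × 39,450) = 57.9508

$57.95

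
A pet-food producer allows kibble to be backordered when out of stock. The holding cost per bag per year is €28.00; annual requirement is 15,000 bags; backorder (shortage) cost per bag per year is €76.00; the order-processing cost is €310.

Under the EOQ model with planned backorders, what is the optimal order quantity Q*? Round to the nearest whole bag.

Basic EOQ = √(2·15,000·310/28) = 576.318
Backorder adjustment √((H+b)/b) = √((28+76)/76) = 1.1698
Q* = 576.318 × 1.1698 ≈ 674.17

674 bags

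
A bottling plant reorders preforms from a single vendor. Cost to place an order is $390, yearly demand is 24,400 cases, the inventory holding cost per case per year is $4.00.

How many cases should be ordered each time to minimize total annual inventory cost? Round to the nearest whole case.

Optimal lot size Q* = (2 × 24,400 × $390 / $4)^½ ≈ 2,181.28

2,181 cases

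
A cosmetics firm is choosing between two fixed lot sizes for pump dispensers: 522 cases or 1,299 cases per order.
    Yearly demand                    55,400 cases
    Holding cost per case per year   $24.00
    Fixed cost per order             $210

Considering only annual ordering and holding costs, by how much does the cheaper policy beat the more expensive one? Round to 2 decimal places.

For each Q, cost = (D/Q)·S + (Q/2)·H.
TC(522) = (55,400/522)×210 + (522/2)×24 = $28,551.36
TC(1,299) = (55,400/1,299)×210 + (1,299/2)×24 = $24,544.12
Cheaper: Q = 1,299.  Difference = $4,007.24

$4,007.24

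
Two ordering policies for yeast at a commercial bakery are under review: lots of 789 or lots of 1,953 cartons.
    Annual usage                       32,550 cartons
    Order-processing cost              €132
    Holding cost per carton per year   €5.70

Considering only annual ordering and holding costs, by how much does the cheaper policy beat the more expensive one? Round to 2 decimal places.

€71.77

Annual cost at Q: ordering D·S/Q plus holding Q·H/2.
TC(789) = (32,550/789)×132 + (789/2)×5.7 = €7,694.28
TC(1,953) = (32,550/1,953)×132 + (1,953/2)×5.7 = €7,766.05
|ΔTC| = |€7,694.28 − €7,766.05| = €71.77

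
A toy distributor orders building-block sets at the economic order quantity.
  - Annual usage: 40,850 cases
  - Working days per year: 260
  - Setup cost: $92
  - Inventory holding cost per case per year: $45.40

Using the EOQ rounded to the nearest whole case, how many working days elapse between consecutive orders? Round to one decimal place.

Optimal lot size Q* = (2 × 40,850 × $92 / $45.4)^½ ≈ 406.89 → Q = 407 cases
Cycle time = (working days × Q)/D = (260 × 407) / 40,850 = 2.590 days

2.6 days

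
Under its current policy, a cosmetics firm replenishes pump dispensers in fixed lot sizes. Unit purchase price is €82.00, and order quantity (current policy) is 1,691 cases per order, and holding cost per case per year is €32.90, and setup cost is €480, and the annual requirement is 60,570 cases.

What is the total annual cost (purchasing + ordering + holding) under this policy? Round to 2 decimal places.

€5,011,750.09

Annual ordering cost = (D/Q)·S = (60,570/1,691) × 480 = €17,193.14
Annual holding cost  = (Q/2)·H = (1,691/2) × 32.9 = €27,816.95
Purchase cost = D·C = 60,570 × 82 = €4,966,740.00
Total = €17,193.14 + €27,816.95 + €4,966,740.00 = €5,011,750.09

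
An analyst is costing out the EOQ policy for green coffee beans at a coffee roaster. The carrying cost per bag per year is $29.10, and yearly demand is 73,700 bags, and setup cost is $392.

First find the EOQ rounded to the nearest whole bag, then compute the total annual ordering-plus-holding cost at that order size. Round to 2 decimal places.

Q* = √(2·D·S / H) = √(2·73,700·392 / 29.1) = √1,985,594.5 ≈ 1,409.11 → Q = 1,409 bags
Annual ordering cost = (D/Q)·S = (73,700/1,409) × 392 = $20,504.19
Annual holding cost  = (Q/2)·H = (1,409/2) × 29.1 = $20,500.95
Total = $20,504.19 + $20,500.95 = $41,005.14

$41,005.14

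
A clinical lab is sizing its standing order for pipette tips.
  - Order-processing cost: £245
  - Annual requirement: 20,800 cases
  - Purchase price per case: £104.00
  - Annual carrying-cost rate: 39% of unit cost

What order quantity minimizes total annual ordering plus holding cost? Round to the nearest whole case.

Holding cost per case per year: H = 39% × £104 = £40.5600
Q* = √(2·D·S / H) = √(2·20,800·245 / 40.56) = √251,282.1 ≈ 501.28

501 cases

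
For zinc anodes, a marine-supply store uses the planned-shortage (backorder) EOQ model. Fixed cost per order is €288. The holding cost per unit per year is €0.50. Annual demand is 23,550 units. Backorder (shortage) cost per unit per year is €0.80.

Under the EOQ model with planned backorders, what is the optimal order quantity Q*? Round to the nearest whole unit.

6,640 units

Q* = √(2DS/H) · √((H + b)/b)
   = √(2 × 23,550 × 288 / 0.5) · √((0.5 + 0.8) / 0.8)
   = 5,208.608 × 1.2748 ≈ 6,639.70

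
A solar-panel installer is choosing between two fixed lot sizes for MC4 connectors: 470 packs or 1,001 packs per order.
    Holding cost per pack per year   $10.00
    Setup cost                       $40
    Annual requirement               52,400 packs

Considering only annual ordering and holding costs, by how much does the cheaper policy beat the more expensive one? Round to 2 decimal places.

$289.33

For each Q, cost = (D/Q)·S + (Q/2)·H.
TC(470) = (52,400/470)×40 + (470/2)×10 = $6,809.57
TC(1,001) = (52,400/1,001)×40 + (1,001/2)×10 = $7,098.91
|ΔTC| = |$6,809.57 − $7,098.91| = $289.33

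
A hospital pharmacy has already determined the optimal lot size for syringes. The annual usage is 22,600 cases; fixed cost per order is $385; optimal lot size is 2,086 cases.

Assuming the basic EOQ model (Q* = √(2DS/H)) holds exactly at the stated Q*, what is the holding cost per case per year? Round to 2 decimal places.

$4.00

Since Q* = (2DS/H)^½, squaring gives Q*²·H = 2DS.
H = 2DS / Q² = 2 × 22,600 × 385 / 2,086² = 3.9992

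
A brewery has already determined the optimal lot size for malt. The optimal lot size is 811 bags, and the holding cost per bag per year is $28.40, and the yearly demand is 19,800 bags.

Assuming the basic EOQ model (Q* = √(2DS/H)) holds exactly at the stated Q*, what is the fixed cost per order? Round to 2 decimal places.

$471.70

EOQ relation: Q² = 2DS/H, so rearrange for the unknown.
S = Q²H / (2D) = 811² × 28.4 / (2 × 19,800) = 471.6989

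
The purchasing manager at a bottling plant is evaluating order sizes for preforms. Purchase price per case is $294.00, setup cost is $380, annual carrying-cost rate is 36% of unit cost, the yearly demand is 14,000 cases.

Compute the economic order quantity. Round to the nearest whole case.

Holding cost per case per year: H = 36% × $294 = $105.8400
Q* = √(2·D·S / H) = √(2·14,000·380 / 105.84) = √100,529.1 ≈ 317.06

317 cases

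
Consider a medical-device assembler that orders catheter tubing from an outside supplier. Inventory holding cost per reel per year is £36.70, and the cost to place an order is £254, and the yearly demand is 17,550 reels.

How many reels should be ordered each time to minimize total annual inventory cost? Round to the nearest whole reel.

2DS/H = 2·17,550·254/36.7 = 242,926.43
EOQ = √242,926.43 ≈ 492.88

493 reels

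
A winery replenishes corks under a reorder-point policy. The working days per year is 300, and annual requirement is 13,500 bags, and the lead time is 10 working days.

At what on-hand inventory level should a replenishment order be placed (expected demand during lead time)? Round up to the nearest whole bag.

Daily demand d = 13,500 / 300 = 45.000 bags/day
Demand during lead time = 45.000 × 10 = 450.00
Reorder point = 450.00 → round up

450 bags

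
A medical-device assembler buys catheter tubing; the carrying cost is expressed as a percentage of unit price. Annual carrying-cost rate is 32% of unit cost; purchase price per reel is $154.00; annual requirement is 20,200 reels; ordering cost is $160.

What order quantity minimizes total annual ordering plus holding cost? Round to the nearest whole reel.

362 reels

Carrying cost H = $154 × 32% = $49.2800/reel/yr
Q* = √(2·D·S / H) = √(2·20,200·160 / 49.28) = √131,168.8 ≈ 362.17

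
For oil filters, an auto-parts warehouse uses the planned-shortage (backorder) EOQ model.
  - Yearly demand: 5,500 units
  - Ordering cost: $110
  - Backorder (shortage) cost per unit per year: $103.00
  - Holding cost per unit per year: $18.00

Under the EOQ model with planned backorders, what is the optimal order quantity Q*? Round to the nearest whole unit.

281 units

Basic EOQ = √(2·5,500·110/18) = 259.272
Backorder adjustment √((H+b)/b) = √((18+103)/103) = 1.0839
Q* = 259.272 × 1.0839 ≈ 281.02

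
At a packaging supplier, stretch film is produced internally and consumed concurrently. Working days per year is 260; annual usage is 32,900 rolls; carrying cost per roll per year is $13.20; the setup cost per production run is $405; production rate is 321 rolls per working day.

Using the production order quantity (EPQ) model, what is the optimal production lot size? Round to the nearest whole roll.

1,826 rolls

d = 32,900/260 = 126.5385 rolls/day;  effective holding cost H(1 − d/p) = 13.2·(1 − 126.5385/321) = 7.99655
Q* = √(2DS / H_eff) = √(2·32,900·405 / 7.99655) ≈ 1,825.53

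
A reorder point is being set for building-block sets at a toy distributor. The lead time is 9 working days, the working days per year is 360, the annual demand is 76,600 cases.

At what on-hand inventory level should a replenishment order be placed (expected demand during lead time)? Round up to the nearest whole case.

Daily demand d = 76,600 / 360 = 212.778 cases/day
Demand during lead time = 212.778 × 9 = 1,915.00
Reorder point = 1,915.00 → round up

1,915 cases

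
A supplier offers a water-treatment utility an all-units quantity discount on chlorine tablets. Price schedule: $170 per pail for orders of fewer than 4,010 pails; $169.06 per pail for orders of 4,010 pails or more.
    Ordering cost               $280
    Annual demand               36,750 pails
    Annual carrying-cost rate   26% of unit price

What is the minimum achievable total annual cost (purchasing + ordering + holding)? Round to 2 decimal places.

H₁ = 26%×$170 = $44.2000;  H₂ = 26%×$169.06 = $43.9556
EOQ₁ = √(2×36,750×280/44.2000) = 682.36  (< 4,010, feasible at tier 1)
EOQ₂ = √(2×36,750×280/43.9556) = 684.25  (< 4,010 → use Q = 4,010 at tier-2 price)
TC(tier 1 (EOQ₁), Q≈682.4) = $6,277,660.17
TC(tier 2, Q≈4,010.0) = $6,303,652.06
Minimum at tier 1 (EOQ₁): $6,277,660.17

$6,277,660.17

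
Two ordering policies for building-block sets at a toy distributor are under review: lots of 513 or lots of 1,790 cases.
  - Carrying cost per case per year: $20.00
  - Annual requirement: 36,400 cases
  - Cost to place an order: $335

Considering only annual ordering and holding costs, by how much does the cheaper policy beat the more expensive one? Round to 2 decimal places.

TC(Q) = (D/Q)S + (Q/2)H
TC(513) = (36,400/513)×335 + (513/2)×20 = $28,899.98
TC(1,790) = (36,400/1,790)×335 + (1,790/2)×20 = $24,712.29
Lots of 1,790 are cheaper by $4,187.69.

$4,187.69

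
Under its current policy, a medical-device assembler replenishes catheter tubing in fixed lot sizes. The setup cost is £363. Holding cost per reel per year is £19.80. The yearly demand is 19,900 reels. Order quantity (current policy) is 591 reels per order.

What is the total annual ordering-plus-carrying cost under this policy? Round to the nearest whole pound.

£18,074

Orders/yr = 19,900/591 = 33.672; ordering cost = 33.672 × £363 = £12,222.84
Average inventory = 591/2 = 295.5; holding cost = 295.5 × £19.8 = £5,850.90
Total = £12,222.84 + £5,850.90 = £18,073.74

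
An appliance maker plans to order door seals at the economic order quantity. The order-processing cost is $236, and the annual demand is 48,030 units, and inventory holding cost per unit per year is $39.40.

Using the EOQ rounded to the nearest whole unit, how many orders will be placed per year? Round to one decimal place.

63.3 orders per year

2DS/H = 2·48,030·236/39.4 = 575,384.77
EOQ = √575,384.77 ≈ 758.54 → Q = 759
N = D/Q = 48,030/759 ≈ 63.281 orders/yr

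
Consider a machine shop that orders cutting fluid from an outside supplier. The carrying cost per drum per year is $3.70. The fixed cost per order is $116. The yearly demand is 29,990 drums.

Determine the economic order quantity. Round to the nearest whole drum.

1,371 drums

Q* = √(2·D·S / H) = √(2·29,990·116 / 3.7) = √1,880,454.1 ≈ 1,371.30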